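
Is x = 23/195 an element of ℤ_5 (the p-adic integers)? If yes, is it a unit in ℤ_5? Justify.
x ∉ ℤ_5 (v_5(x) = -1 < 0)

ℤ_5 = {x ∈ ℚ_5 : v_5(x) ≥ 0} and ℤ_5^× = {x ∈ ℤ_5 : v_5(x) = 0}. Here v_5(23/195) = v_5(num) − v_5(den) = -1; compare against these criteria.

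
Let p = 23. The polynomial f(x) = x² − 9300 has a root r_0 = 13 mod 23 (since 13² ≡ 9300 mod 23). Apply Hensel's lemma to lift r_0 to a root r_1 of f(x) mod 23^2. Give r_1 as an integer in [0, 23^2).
r_1 = 59 (mod 529)

Hensel's recurrence: r_{i+1} = r_i − f(r_i)·(f′(r_i))^{-1} mod 23^{i+2}, with f′(x) = 2x. Iterate:
  r_0 = 13 (mod 23)
  r_1 = 59 (mod 529)
Final: r_1 = 59, and one checks f(r_1) ≡ 0 mod 23^2.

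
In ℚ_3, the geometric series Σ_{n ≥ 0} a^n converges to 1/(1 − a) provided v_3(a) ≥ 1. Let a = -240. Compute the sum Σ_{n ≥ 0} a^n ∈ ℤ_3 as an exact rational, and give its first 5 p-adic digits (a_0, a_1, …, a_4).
Σ a^n = 1/(1 − a) = 1/241;  first 5 digits = (1, 1, 1, 1, 1)

v_3(a) = 1 ≥ 1, so the series converges in ℤ_3 to 1/(1 − a) = 1/(1 − (-240)) = 1/241. Expand this rational in ℤ_3: compute digits iteratively via d_i = x_i mod 3, x_{i+1} = (x_i − d_i)/3. The first 5 digits are (1, 1, 1, 1, 1).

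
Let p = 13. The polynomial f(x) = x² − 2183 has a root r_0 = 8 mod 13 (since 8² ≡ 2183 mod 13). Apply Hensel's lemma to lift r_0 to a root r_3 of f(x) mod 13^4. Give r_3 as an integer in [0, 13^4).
r_3 = 27698 (mod 28561)

Hensel's recurrence: r_{i+1} = r_i − f(r_i)·(f′(r_i))^{-1} mod 13^{i+2}, with f′(x) = 2x. Iterate:
  r_0 = 8 (mod 13)
  r_1 = 151 (mod 169)
  r_2 = 1334 (mod 2197)
  r_3 = 27698 (mod 28561)
Final: r_3 = 27698, and one checks f(r_3) ≡ 0 mod 13^4.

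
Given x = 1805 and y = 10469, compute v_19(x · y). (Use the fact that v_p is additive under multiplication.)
v_19(18896545) = 4

v_p(x) = 2 (factor: 1805 = 19^2 · 5); v_p(y) = 2 (factor: 10469 = 19^2 · 29). Additivity: v_p(xy) = v_p(x) + v_p(y) = 2 + 2 = 4. (Direct check: xy = 18896545 = 19^4 · (145).)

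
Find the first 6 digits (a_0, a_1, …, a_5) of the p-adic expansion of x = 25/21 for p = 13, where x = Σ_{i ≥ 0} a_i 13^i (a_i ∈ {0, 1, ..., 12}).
(a_0, …, a_5) = (8, 10, 6, 10, 6, 10)

v_13(25/21) = 0 (numerator and denominator both coprime to 13), so x ∈ ℤ_13^×. Compute digits iteratively via a_i = x_i mod 13, x_{i+1} = (x_i − a_i)/13, with x_0 = x:
  x_0 = 25/21;  a_0 = 8;  x_1 = (x_0 − 8)/13 = -11/21
  x_1 = -11/21;  a_1 = 10;  x_2 = (x_1 − 10)/13 = -17/21
  x_2 = -17/21;  a_2 = 6;  x_3 = (x_2 − 6)/13 = -11/21
  x_3 = -11/21;  a_3 = 10;  x_4 = (x_3 − 10)/13 = -17/21
  x_4 = -17/21;  a_4 = 6;  x_5 = (x_4 − 6)/13 = -11/21
  x_5 = -11/21;  a_5 = 10;  x_6 = (x_5 − 10)/13 = -17/21
Digits: (8, 10, 6, 10, 6, 10).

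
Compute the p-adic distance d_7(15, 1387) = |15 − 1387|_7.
d_7(15, 1387) = 1/343

Step 1 — x − y = 15 − 1387 = -1372. Step 2 — v_7(-1372) = 3 (factor: -1372 = −(7^3 · 4); the sign does not affect v_p). Step 3 — |x − y|_7 = 7^{-3} = 1/343.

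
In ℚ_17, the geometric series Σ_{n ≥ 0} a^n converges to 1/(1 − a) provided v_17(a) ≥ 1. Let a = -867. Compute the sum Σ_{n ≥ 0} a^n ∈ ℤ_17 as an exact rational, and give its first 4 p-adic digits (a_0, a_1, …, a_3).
Σ a^n = 1/(1 − a) = 1/868;  first 4 digits = (1, 0, 14, 16)

v_17(a) = 2 ≥ 1, so the series converges in ℤ_17 to 1/(1 − a) = 1/(1 − (-867)) = 1/868. Expand this rational in ℤ_17: compute digits iteratively via d_i = x_i mod 17, x_{i+1} = (x_i − d_i)/17. The first 4 digits are (1, 0, 14, 16).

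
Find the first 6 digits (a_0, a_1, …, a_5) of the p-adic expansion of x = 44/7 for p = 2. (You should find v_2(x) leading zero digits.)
(a_0, …, a_5) = (0, 0, 1, 0, 1, 1)

v_2(44/7) = 2, so a_0 = ... = a_1 = 0. Factor out: x = 2^2 · u with u = 11/7 a unit in ℤ_2. Expand u iteratively via a_{v+i} = u_i mod 2, u_{i+1} = (u_i − a_{v+i})/2:
  u_0 = 11/7;  a_2 = 1;  u_1 = (u_0 − 1)/2 = 2/7
  u_1 = 2/7;  a_3 = 0;  u_2 = (u_1 − 0)/2 = 1/7
  u_2 = 1/7;  a_4 = 1;  u_3 = (u_2 − 1)/2 = -3/7
  u_3 = -3/7;  a_5 = 1;  u_4 = (u_3 − 1)/2 = -5/7
Digits: (0, 0, 1, 0, 1, 1).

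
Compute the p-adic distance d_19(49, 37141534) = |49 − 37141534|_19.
d_19(49, 37141534) = 1/2476099

Step 1 — x − y = 49 − 37141534 = -37141485. Step 2 — v_19(-37141485) = 5 (factor: -37141485 = −(19^5 · 15); the sign does not affect v_p). Step 3 — |x − y|_19 = 19^{-5} = 1/2476099.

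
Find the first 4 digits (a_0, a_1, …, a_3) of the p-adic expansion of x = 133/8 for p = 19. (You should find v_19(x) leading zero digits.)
(a_0, …, a_3) = (0, 8, 2, 7)

v_19(133/8) = 1, so a_0 = ... = a_0 = 0. Factor out: x = 19^1 · u with u = 7/8 a unit in ℤ_19. Expand u iteratively via a_{v+i} = u_i mod 19, u_{i+1} = (u_i − a_{v+i})/19:
  u_0 = 7/8;  a_1 = 8;  u_1 = (u_0 − 8)/19 = -3/8
  u_1 = -3/8;  a_2 = 2;  u_2 = (u_1 − 2)/19 = -1/8
  u_2 = -1/8;  a_3 = 7;  u_3 = (u_2 − 7)/19 = -3/8
Digits: (0, 8, 2, 7).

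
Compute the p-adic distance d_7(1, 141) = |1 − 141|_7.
d_7(1, 141) = 1/7

Step 1 — x − y = 1 − 141 = -140. Step 2 — v_7(-140) = 1 (factor: -140 = −(7^1 · 20); the sign does not affect v_p). Step 3 — |x − y|_7 = 7^{-1} = 1/7.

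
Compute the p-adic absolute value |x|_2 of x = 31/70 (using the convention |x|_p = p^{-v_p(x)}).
|31/70|_2 = 2

Step 1 — compute v_2(x) by factoring powers of 2 out of the numerator and denominator: v_2(31/70) = -1. Step 2 — apply |x|_p = p^{-v_p(x)} = 2^{1} = 2.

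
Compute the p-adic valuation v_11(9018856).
v_11(9018856) = 5

v_11(n) is the largest exponent k such that 11^k divides n. Factor out: 9018856 = 11^5 · 56. (Sign doesn't affect v_p.) So v_11(9018856) = 5.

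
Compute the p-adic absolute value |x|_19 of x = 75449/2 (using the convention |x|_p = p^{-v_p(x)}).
|75449/2|_19 = 1/6859

Step 1 — compute v_19(x) by factoring powers of 19 out of the numerator and denominator: v_19(75449/2) = 3. Step 2 — apply |x|_p = p^{-v_p(x)} = 19^{-3} = 1/6859.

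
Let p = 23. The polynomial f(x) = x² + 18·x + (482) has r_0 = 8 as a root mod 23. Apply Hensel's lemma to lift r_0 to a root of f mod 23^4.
r_3 = 72803 (mod 279841)

Hensel: r_{i+1} = r_i − f(r_i)·(f′(r_i))^{-1} mod 23^{i+2}, f′(x) = 2x + 18. Iterate:
  r_0 = 8 (mod 23)
  r_1 = 330 (mod 529)
  r_2 = 11968 (mod 12167)
  r_3 = 72803 (mod 279841)
Final: r = 72803 satisfies f(r) ≡ 0 mod 23^4.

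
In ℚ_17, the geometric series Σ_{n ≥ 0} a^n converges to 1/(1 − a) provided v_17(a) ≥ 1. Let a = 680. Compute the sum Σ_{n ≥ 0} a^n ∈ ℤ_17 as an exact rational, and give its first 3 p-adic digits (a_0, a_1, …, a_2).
Σ a^n = 1/(1 − a) = -1/679;  first 3 digits = (1, 6, 4)

v_17(a) = 1 ≥ 1, so the series converges in ℤ_17 to 1/(1 − a) = 1/(1 − 680) = -1/679. Expand this rational in ℤ_17: compute digits iteratively via d_i = x_i mod 17, x_{i+1} = (x_i − d_i)/17. The first 3 digits are (1, 6, 4).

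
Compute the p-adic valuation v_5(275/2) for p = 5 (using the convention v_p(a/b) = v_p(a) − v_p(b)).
v_5(275/2) = 2

Factor powers of 5 from the numerator and denominator of the reduced fraction: 275 = 5^2 · 11 and 2 = 5^0 · 2. Apply v_p(a/b) = v_p(a) − v_p(b): v_5(275/2) = 2 − 0 = 2.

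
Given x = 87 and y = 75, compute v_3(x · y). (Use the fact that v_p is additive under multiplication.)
v_3(6525) = 2

v_p(x) = 1 (factor: 87 = 3^1 · 29); v_p(y) = 1 (factor: 75 = 3^1 · 25). Additivity: v_p(xy) = v_p(x) + v_p(y) = 1 + 1 = 2. (Direct check: xy = 6525 = 3^2 · (725).)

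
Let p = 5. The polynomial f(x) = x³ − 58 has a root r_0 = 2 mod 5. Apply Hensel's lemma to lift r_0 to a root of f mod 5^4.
r_3 = 527 (mod 625)

Hensel: r_{i+1} = r_i − f(r_i)/f′(r_i) mod 5^{i+2}, where f′(x) = 3x². Iterate:
  r_0 = 2 (mod 5)
  r_1 = 2 (mod 25)
  r_2 = 27 (mod 125)
  r_3 = 527 (mod 625)
Final: r = 527 with f(r) ≡ 0 mod 5^4.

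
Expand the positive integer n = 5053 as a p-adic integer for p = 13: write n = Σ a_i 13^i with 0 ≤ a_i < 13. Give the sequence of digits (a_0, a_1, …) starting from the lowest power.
(a_0, a_1, …) = (9, 11, 3, 2)

Repeated division by 13 gives the digits low-to-high: 5053 = 9 + 11·13^1 + 3·13^2 + 2·13^3. Digit sequence: (9, 11, 3, 2).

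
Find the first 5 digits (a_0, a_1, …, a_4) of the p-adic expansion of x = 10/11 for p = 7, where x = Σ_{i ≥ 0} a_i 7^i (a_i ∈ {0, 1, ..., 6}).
(a_0, …, a_4) = (6, 5, 3, 2, 6)

v_7(10/11) = 0 (numerator and denominator both coprime to 7), so x ∈ ℤ_7^×. Compute digits iteratively via a_i = x_i mod 7, x_{i+1} = (x_i − a_i)/7, with x_0 = x:
  x_0 = 10/11;  a_0 = 6;  x_1 = (x_0 − 6)/7 = -8/11
  x_1 = -8/11;  a_1 = 5;  x_2 = (x_1 − 5)/7 = -9/11
  x_2 = -9/11;  a_2 = 3;  x_3 = (x_2 − 3)/7 = -6/11
  x_3 = -6/11;  a_3 = 2;  x_4 = (x_3 − 2)/7 = -4/11
  x_4 = -4/11;  a_4 = 6;  x_5 = (x_4 − 6)/7 = -10/11
Digits: (6, 5, 3, 2, 6).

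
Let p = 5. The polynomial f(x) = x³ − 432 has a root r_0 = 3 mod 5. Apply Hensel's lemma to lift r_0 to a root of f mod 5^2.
r_1 = 18 (mod 25)

Hensel: r_{i+1} = r_i − f(r_i)/f′(r_i) mod 5^{i+2}, where f′(x) = 3x². Iterate:
  r_0 = 3 (mod 5)
  r_1 = 18 (mod 25)
Final: r = 18 with f(r) ≡ 0 mod 5^2.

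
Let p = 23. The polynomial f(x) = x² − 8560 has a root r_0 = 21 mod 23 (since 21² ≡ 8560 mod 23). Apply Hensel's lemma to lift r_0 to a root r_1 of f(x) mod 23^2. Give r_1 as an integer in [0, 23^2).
r_1 = 504 (mod 529)

Hensel's recurrence: r_{i+1} = r_i − f(r_i)·(f′(r_i))^{-1} mod 23^{i+2}, with f′(x) = 2x. Iterate:
  r_0 = 21 (mod 23)
  r_1 = 504 (mod 529)
Final: r_1 = 504, and one checks f(r_1) ≡ 0 mod 23^2.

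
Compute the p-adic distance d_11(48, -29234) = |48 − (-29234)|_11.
d_11(48, -29234) = 1/14641

Step 1 — x − y = 48 − (-29234) = 29282. Step 2 — v_11(29282) = 4 (factor: 29282 = (11^4 · 2); the sign does not affect v_p). Step 3 — |x − y|_11 = 11^{-4} = 1/14641.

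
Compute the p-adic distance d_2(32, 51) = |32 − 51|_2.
d_2(32, 51) = 1

Step 1 — x − y = 32 − 51 = -19. Step 2 — v_2(-19) = 0 (factor: -19 = −(2^0 · 19); the sign does not affect v_p). Step 3 — |x − y|_2 = 2^{0} = 1.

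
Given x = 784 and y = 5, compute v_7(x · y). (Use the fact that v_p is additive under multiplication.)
v_7(3920) = 2

v_p(x) = 2 (factor: 784 = 7^2 · 16); v_p(y) = 0 (factor: 5 = 7^0 · 5). Additivity: v_p(xy) = v_p(x) + v_p(y) = 2 + 0 = 2. (Direct check: xy = 3920 = 7^2 · (80).)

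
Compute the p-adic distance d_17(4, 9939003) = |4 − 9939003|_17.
d_17(4, 9939003) = 1/1419857

Step 1 — x − y = 4 − 9939003 = -9938999. Step 2 — v_17(-9938999) = 5 (factor: -9938999 = −(17^5 · 7); the sign does not affect v_p). Step 3 — |x − y|_17 = 17^{-5} = 1/1419857.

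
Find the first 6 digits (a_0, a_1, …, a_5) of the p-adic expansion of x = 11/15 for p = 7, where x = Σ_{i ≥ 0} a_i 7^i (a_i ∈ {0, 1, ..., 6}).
(a_0, …, a_5) = (4, 0, 6, 1, 3, 0)

v_7(11/15) = 0 (numerator and denominator both coprime to 7), so x ∈ ℤ_7^×. Compute digits iteratively via a_i = x_i mod 7, x_{i+1} = (x_i − a_i)/7, with x_0 = x:
  x_0 = 11/15;  a_0 = 4;  x_1 = (x_0 − 4)/7 = -7/15
  x_1 = -7/15;  a_1 = 0;  x_2 = (x_1 − 0)/7 = -1/15
  x_2 = -1/15;  a_2 = 6;  x_3 = (x_2 − 6)/7 = -13/15
  x_3 = -13/15;  a_3 = 1;  x_4 = (x_3 − 1)/7 = -4/15
  x_4 = -4/15;  a_4 = 3;  x_5 = (x_4 − 3)/7 = -7/15
  x_5 = -7/15;  a_5 = 0;  x_6 = (x_5 − 0)/7 = -1/15
Digits: (4, 0, 6, 1, 3, 0).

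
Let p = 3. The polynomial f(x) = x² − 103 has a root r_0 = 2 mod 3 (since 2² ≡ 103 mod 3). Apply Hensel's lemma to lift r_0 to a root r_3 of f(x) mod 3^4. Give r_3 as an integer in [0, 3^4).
r_3 = 47 (mod 81)

Hensel's recurrence: r_{i+1} = r_i − f(r_i)·(f′(r_i))^{-1} mod 3^{i+2}, with f′(x) = 2x. Iterate:
  r_0 = 2 (mod 3)
  r_1 = 2 (mod 9)
  r_2 = 20 (mod 27)
  r_3 = 47 (mod 81)
Final: r_3 = 47, and one checks f(r_3) ≡ 0 mod 3^4.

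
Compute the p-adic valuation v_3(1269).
v_3(1269) = 3

v_3(n) is the largest exponent k such that 3^k divides n. Factor out: 1269 = 3^3 · 47. (Sign doesn't affect v_p.) So v_3(1269) = 3.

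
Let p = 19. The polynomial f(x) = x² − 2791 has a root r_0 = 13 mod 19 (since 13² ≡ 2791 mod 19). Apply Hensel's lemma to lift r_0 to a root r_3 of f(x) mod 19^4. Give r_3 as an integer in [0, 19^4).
r_3 = 119827 (mod 130321)

Hensel's recurrence: r_{i+1} = r_i − f(r_i)·(f′(r_i))^{-1} mod 19^{i+2}, with f′(x) = 2x. Iterate:
  r_0 = 13 (mod 19)
  r_1 = 336 (mod 361)
  r_2 = 3224 (mod 6859)
  r_3 = 119827 (mod 130321)
Final: r_3 = 119827, and one checks f(r_3) ≡ 0 mod 19^4.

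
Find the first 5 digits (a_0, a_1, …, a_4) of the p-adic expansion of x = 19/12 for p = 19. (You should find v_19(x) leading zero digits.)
(a_0, …, a_4) = (0, 8, 17, 7, 17)

v_19(19/12) = 1, so a_0 = ... = a_0 = 0. Factor out: x = 19^1 · u with u = 1/12 a unit in ℤ_19. Expand u iteratively via a_{v+i} = u_i mod 19, u_{i+1} = (u_i − a_{v+i})/19:
  u_0 = 1/12;  a_1 = 8;  u_1 = (u_0 − 8)/19 = -5/12
  u_1 = -5/12;  a_2 = 17;  u_2 = (u_1 − 17)/19 = -11/12
  u_2 = -11/12;  a_3 = 7;  u_3 = (u_2 − 7)/19 = -5/12
  u_3 = -5/12;  a_4 = 17;  u_4 = (u_3 − 17)/19 = -11/12
Digits: (0, 8, 17, 7, 17).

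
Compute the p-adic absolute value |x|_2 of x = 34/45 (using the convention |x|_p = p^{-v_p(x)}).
|34/45|_2 = 1/2

Step 1 — compute v_2(x) by factoring powers of 2 out of the numerator and denominator: v_2(34/45) = 1. Step 2 — apply |x|_p = p^{-v_p(x)} = 2^{-1} = 1/2.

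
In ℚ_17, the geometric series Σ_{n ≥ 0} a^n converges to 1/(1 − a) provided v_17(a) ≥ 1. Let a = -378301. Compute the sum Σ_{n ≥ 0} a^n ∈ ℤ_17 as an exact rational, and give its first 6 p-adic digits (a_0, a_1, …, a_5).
Σ a^n = 1/(1 − a) = 1/378302;  first 6 digits = (1, 0, 0, 8, 12, 16)

v_17(a) = 3 ≥ 1, so the series converges in ℤ_17 to 1/(1 − a) = 1/(1 − (-378301)) = 1/378302. Expand this rational in ℤ_17: compute digits iteratively via d_i = x_i mod 17, x_{i+1} = (x_i − d_i)/17. The first 6 digits are (1, 0, 0, 8, 12, 16).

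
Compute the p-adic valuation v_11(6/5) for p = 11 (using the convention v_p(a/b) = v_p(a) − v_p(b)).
v_11(6/5) = 0

Factor powers of 11 from the numerator and denominator of the reduced fraction: 6 = 11^0 · 6 and 5 = 11^0 · 5. Apply v_p(a/b) = v_p(a) − v_p(b): v_11(6/5) = 0 − 0 = 0.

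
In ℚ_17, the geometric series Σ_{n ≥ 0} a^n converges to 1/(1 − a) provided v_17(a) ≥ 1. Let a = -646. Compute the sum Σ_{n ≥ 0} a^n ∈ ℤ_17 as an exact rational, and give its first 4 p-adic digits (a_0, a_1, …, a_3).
Σ a^n = 1/(1 − a) = 1/647;  first 4 digits = (1, 13, 13, 3)

v_17(a) = 1 ≥ 1, so the series converges in ℤ_17 to 1/(1 − a) = 1/(1 − (-646)) = 1/647. Expand this rational in ℤ_17: compute digits iteratively via d_i = x_i mod 17, x_{i+1} = (x_i − d_i)/17. The first 4 digits are (1, 13, 13, 3).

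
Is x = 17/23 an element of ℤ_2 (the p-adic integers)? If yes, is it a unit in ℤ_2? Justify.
x ∈ ℤ_2^× (unit); v_2(x) = 0

ℤ_2 = {x ∈ ℚ_2 : v_2(x) ≥ 0} and ℤ_2^× = {x ∈ ℤ_2 : v_2(x) = 0}. Here v_2(17/23) = v_2(num) − v_2(den) = 0; compare against these criteria.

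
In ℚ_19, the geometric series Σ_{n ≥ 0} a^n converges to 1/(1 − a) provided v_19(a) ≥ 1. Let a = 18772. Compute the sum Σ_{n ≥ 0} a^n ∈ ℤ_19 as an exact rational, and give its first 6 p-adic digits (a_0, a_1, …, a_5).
Σ a^n = 1/(1 − a) = -1/18771;  first 6 digits = (1, 0, 14, 2, 6, 9)

v_19(a) = 2 ≥ 1, so the series converges in ℤ_19 to 1/(1 − a) = 1/(1 − 18772) = -1/18771. Expand this rational in ℤ_19: compute digits iteratively via d_i = x_i mod 19, x_{i+1} = (x_i − d_i)/19. The first 6 digits are (1, 0, 14, 2, 6, 9).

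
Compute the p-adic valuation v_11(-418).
v_11(-418) = 1

v_11(n) is the largest exponent k such that 11^k divides n. Factor out: -418 = -11^1 · 38. (Sign doesn't affect v_p.) So v_11(-418) = 1.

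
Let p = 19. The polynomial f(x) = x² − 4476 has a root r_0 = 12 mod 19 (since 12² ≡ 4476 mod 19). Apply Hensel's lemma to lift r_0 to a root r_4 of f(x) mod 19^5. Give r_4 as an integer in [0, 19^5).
r_4 = 1107921 (mod 2476099)

Hensel's recurrence: r_{i+1} = r_i − f(r_i)·(f′(r_i))^{-1} mod 19^{i+2}, with f′(x) = 2x. Iterate:
  r_0 = 12 (mod 19)
  r_1 = 12 (mod 361)
  r_2 = 3622 (mod 6859)
  r_3 = 65353 (mod 130321)
  r_4 = 1107921 (mod 2476099)
Final: r_4 = 1107921, and one checks f(r_4) ≡ 0 mod 19^5.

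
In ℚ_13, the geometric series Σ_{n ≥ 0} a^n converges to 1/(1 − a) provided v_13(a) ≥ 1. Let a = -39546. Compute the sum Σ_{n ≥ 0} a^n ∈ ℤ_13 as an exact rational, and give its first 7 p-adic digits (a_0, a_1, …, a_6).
Σ a^n = 1/(1 − a) = 1/39547;  first 7 digits = (1, 0, 0, 8, 11, 12, 11)

v_13(a) = 3 ≥ 1, so the series converges in ℤ_13 to 1/(1 − a) = 1/(1 − (-39546)) = 1/39547. Expand this rational in ℤ_13: compute digits iteratively via d_i = x_i mod 13, x_{i+1} = (x_i − d_i)/13. The first 7 digits are (1, 0, 0, 8, 11, 12, 11).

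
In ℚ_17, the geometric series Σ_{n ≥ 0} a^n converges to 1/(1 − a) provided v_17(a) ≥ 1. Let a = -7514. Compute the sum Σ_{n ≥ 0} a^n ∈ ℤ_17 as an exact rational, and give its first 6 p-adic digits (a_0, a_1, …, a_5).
Σ a^n = 1/(1 − a) = 1/7515;  first 6 digits = (1, 0, 8, 15, 12, 5)

v_17(a) = 2 ≥ 1, so the series converges in ℤ_17 to 1/(1 − a) = 1/(1 − (-7514)) = 1/7515. Expand this rational in ℤ_17: compute digits iteratively via d_i = x_i mod 17, x_{i+1} = (x_i − d_i)/17. The first 6 digits are (1, 0, 8, 15, 12, 5).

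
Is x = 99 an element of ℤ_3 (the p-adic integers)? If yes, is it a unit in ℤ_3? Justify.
x ∈ ℤ_3 but not a unit; v_3(x) = 2 > 0

ℤ_3 = {x ∈ ℚ_3 : v_3(x) ≥ 0} and ℤ_3^× = {x ∈ ℤ_3 : v_3(x) = 0}. Here v_3(99) = v_3(num) − v_3(den) = 2; compare against these criteria.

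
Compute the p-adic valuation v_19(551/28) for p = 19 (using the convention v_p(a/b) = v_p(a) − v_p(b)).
v_19(551/28) = 1

Factor powers of 19 from the numerator and denominator of the reduced fraction: 551 = 19^1 · 29 and 28 = 19^0 · 28. Apply v_p(a/b) = v_p(a) − v_p(b): v_19(551/28) = 1 − 0 = 1.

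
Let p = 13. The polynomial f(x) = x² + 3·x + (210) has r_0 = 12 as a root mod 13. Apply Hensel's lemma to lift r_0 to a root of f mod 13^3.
r_2 = 467 (mod 2197)

Hensel: r_{i+1} = r_i − f(r_i)·(f′(r_i))^{-1} mod 13^{i+2}, f′(x) = 2x + 3. Iterate:
  r_0 = 12 (mod 13)
  r_1 = 129 (mod 169)
  r_2 = 467 (mod 2197)
Final: r = 467 satisfies f(r) ≡ 0 mod 13^3.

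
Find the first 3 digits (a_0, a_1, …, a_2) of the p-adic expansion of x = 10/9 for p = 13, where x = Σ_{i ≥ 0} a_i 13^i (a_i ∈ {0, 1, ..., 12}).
(a_0, …, a_2) = (4, 7, 11)

v_13(10/9) = 0 (numerator and denominator both coprime to 13), so x ∈ ℤ_13^×. Compute digits iteratively via a_i = x_i mod 13, x_{i+1} = (x_i − a_i)/13, with x_0 = x:
  x_0 = 10/9;  a_0 = 4;  x_1 = (x_0 − 4)/13 = -2/9
  x_1 = -2/9;  a_1 = 7;  x_2 = (x_1 − 7)/13 = -5/9
  x_2 = -5/9;  a_2 = 11;  x_3 = (x_2 − 11)/13 = -8/9
Digits: (4, 7, 11).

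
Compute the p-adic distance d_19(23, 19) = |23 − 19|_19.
d_19(23, 19) = 1

Step 1 — x − y = 23 − 19 = 4. Step 2 — v_19(4) = 0 (factor: 4 = (19^0 · 4); the sign does not affect v_p). Step 3 — |x − y|_19 = 19^{0} = 1.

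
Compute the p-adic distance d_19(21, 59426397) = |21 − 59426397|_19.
d_19(21, 59426397) = 1/2476099

Step 1 — x − y = 21 − 59426397 = -59426376. Step 2 — v_19(-59426376) = 5 (factor: -59426376 = −(19^5 · 24); the sign does not affect v_p). Step 3 — |x − y|_19 = 19^{-5} = 1/2476099.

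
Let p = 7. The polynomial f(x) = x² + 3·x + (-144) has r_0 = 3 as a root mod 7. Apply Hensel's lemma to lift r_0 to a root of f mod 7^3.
r_2 = 262 (mod 343)

Hensel: r_{i+1} = r_i − f(r_i)·(f′(r_i))^{-1} mod 7^{i+2}, f′(x) = 2x + 3. Iterate:
  r_0 = 3 (mod 7)
  r_1 = 17 (mod 49)
  r_2 = 262 (mod 343)
Final: r = 262 satisfies f(r) ≡ 0 mod 7^3.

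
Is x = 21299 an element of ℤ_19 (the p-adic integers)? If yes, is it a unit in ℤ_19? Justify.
x ∈ ℤ_19 but not a unit; v_19(x) = 2 > 0

ℤ_19 = {x ∈ ℚ_19 : v_19(x) ≥ 0} and ℤ_19^× = {x ∈ ℤ_19 : v_19(x) = 0}. Here v_19(21299) = v_19(num) − v_19(den) = 2; compare against these criteria.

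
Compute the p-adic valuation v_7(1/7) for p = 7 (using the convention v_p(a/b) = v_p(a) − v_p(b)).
v_7(1/7) = -1

Factor powers of 7 from the numerator and denominator of the reduced fraction: 1 = 7^0 · 1 and 7 = 7^1 · 1. Apply v_p(a/b) = v_p(a) − v_p(b): v_7(1/7) = 0 − 1 = -1.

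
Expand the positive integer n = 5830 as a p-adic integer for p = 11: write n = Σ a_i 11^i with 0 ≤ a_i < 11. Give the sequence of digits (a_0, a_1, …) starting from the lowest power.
(a_0, a_1, …) = (0, 2, 4, 4)

Repeated division by 11 gives the digits low-to-high: 5830 = 2·11^1 + 4·11^2 + 4·11^3. Digit sequence: (0, 2, 4, 4).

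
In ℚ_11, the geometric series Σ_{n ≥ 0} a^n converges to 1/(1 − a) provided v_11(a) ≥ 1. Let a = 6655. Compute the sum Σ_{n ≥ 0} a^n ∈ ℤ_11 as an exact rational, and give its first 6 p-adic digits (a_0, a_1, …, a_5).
Σ a^n = 1/(1 − a) = -1/6654;  first 6 digits = (1, 0, 0, 5, 0, 0)

v_11(a) = 3 ≥ 1, so the series converges in ℤ_11 to 1/(1 − a) = 1/(1 − 6655) = -1/6654. Expand this rational in ℤ_11: compute digits iteratively via d_i = x_i mod 11, x_{i+1} = (x_i − d_i)/11. The first 6 digits are (1, 0, 0, 5, 0, 0).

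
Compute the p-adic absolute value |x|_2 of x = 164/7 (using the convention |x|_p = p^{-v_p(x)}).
|164/7|_2 = 1/4

Step 1 — compute v_2(x) by factoring powers of 2 out of the numerator and denominator: v_2(164/7) = 2. Step 2 — apply |x|_p = p^{-v_p(x)} = 2^{-2} = 1/4.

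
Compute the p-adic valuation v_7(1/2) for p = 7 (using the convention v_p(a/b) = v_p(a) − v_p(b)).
v_7(1/2) = 0

Factor powers of 7 from the numerator and denominator of the reduced fraction: 1 = 7^0 · 1 and 2 = 7^0 · 2. Apply v_p(a/b) = v_p(a) − v_p(b): v_7(1/2) = 0 − 0 = 0.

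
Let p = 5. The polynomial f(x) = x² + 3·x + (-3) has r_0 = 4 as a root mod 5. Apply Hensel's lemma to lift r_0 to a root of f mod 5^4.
r_3 = 229 (mod 625)

Hensel: r_{i+1} = r_i − f(r_i)·(f′(r_i))^{-1} mod 5^{i+2}, f′(x) = 2x + 3. Iterate:
  r_0 = 4 (mod 5)
  r_1 = 4 (mod 25)
  r_2 = 104 (mod 125)
  r_3 = 229 (mod 625)
Final: r = 229 satisfies f(r) ≡ 0 mod 5^4.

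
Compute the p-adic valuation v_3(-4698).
v_3(-4698) = 4

v_3(n) is the largest exponent k such that 3^k divides n. Factor out: -4698 = -3^4 · 58. (Sign doesn't affect v_p.) So v_3(-4698) = 4.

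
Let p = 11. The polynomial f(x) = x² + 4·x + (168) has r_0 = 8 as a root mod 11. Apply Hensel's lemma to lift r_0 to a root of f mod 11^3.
r_2 = 987 (mod 1331)

Hensel: r_{i+1} = r_i − f(r_i)·(f′(r_i))^{-1} mod 11^{i+2}, f′(x) = 2x + 4. Iterate:
  r_0 = 8 (mod 11)
  r_1 = 19 (mod 121)
  r_2 = 987 (mod 1331)
Final: r = 987 satisfies f(r) ≡ 0 mod 11^3.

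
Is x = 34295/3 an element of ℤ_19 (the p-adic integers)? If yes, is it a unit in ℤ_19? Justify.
x ∈ ℤ_19 but not a unit; v_19(x) = 3 > 0

ℤ_19 = {x ∈ ℚ_19 : v_19(x) ≥ 0} and ℤ_19^× = {x ∈ ℤ_19 : v_19(x) = 0}. Here v_19(34295/3) = v_19(num) − v_19(den) = 3; compare against these criteria.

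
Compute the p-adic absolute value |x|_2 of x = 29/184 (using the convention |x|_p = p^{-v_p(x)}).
|29/184|_2 = 8

Step 1 — compute v_2(x) by factoring powers of 2 out of the numerator and denominator: v_2(29/184) = -3. Step 2 — apply |x|_p = p^{-v_p(x)} = 2^{3} = 8.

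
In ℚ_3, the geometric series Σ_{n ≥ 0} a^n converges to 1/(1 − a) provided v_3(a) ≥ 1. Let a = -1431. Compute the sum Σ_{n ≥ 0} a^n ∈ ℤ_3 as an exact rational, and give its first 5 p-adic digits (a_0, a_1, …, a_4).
Σ a^n = 1/(1 − a) = 1/1432;  first 5 digits = (1, 0, 0, 1, 0)

v_3(a) = 3 ≥ 1, so the series converges in ℤ_3 to 1/(1 − a) = 1/(1 − (-1431)) = 1/1432. Expand this rational in ℤ_3: compute digits iteratively via d_i = x_i mod 3, x_{i+1} = (x_i − d_i)/3. The first 5 digits are (1, 0, 0, 1, 0).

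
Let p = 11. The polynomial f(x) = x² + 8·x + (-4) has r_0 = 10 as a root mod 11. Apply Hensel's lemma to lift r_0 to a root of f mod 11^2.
r_1 = 21 (mod 121)

Hensel: r_{i+1} = r_i − f(r_i)·(f′(r_i))^{-1} mod 11^{i+2}, f′(x) = 2x + 8. Iterate:
  r_0 = 10 (mod 11)
  r_1 = 21 (mod 121)
Final: r = 21 satisfies f(r) ≡ 0 mod 11^2.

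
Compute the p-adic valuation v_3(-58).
v_3(-58) = 0

v_3(n) is the largest exponent k such that 3^k divides n. Factor out: -58 = -3^0 · 58. (Sign doesn't affect v_p.) So v_3(-58) = 0.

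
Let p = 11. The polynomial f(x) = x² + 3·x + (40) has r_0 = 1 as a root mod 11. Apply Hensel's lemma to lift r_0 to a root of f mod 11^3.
r_2 = 573 (mod 1331)

Hensel: r_{i+1} = r_i − f(r_i)·(f′(r_i))^{-1} mod 11^{i+2}, f′(x) = 2x + 3. Iterate:
  r_0 = 1 (mod 11)
  r_1 = 89 (mod 121)
  r_2 = 573 (mod 1331)
Final: r = 573 satisfies f(r) ≡ 0 mod 11^3.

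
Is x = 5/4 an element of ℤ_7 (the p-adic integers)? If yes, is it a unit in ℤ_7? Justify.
x ∈ ℤ_7^× (unit); v_7(x) = 0

ℤ_7 = {x ∈ ℚ_7 : v_7(x) ≥ 0} and ℤ_7^× = {x ∈ ℤ_7 : v_7(x) = 0}. Here v_7(5/4) = v_7(num) − v_7(den) = 0; compare against these criteria.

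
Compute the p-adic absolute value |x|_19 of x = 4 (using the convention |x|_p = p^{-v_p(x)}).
|4|_19 = 1

Step 1 — compute v_19(x) by factoring powers of 19 out of the numerator and denominator: v_19(4) = 0. Step 2 — apply |x|_p = p^{-v_p(x)} = 19^{0} = 1.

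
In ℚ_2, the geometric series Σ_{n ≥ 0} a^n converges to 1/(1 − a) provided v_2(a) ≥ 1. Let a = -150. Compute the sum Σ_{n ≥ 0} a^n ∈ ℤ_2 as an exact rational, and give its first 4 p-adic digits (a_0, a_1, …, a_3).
Σ a^n = 1/(1 − a) = 1/151;  first 4 digits = (1, 1, 1, 0)

v_2(a) = 1 ≥ 1, so the series converges in ℤ_2 to 1/(1 − a) = 1/(1 − (-150)) = 1/151. Expand this rational in ℤ_2: compute digits iteratively via d_i = x_i mod 2, x_{i+1} = (x_i − d_i)/2. The first 4 digits are (1, 1, 1, 0).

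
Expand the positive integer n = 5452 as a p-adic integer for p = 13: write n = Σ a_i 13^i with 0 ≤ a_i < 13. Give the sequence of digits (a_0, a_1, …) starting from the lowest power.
(a_0, a_1, …) = (5, 3, 6, 2)

Repeated division by 13 gives the digits low-to-high: 5452 = 5 + 3·13^1 + 6·13^2 + 2·13^3. Digit sequence: (5, 3, 6, 2).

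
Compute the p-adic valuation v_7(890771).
v_7(890771) = 5

v_7(n) is the largest exponent k such that 7^k divides n. Factor out: 890771 = 7^5 · 53. (Sign doesn't affect v_p.) So v_7(890771) = 5.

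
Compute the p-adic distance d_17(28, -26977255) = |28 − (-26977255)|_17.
d_17(28, -26977255) = 1/1419857

Step 1 — x − y = 28 − (-26977255) = 26977283. Step 2 — v_17(26977283) = 5 (factor: 26977283 = (17^5 · 19); the sign does not affect v_p). Step 3 — |x − y|_17 = 17^{-5} = 1/1419857.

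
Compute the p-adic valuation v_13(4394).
v_13(4394) = 3

v_13(n) is the largest exponent k such that 13^k divides n. Factor out: 4394 = 13^3 · 2. (Sign doesn't affect v_p.) So v_13(4394) = 3.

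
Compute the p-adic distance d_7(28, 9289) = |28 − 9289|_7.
d_7(28, 9289) = 1/343

Step 1 — x − y = 28 − 9289 = -9261. Step 2 — v_7(-9261) = 3 (factor: -9261 = −(7^3 · 27); the sign does not affect v_p). Step 3 — |x − y|_7 = 7^{-3} = 1/343.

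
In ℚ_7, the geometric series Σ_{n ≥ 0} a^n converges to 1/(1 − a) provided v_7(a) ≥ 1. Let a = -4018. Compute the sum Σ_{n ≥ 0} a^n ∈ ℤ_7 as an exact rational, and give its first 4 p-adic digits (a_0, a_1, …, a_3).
Σ a^n = 1/(1 − a) = 1/4019;  first 4 digits = (1, 0, 2, 2)

v_7(a) = 2 ≥ 1, so the series converges in ℤ_7 to 1/(1 − a) = 1/(1 − (-4018)) = 1/4019. Expand this rational in ℤ_7: compute digits iteratively via d_i = x_i mod 7, x_{i+1} = (x_i − d_i)/7. The first 4 digits are (1, 0, 2, 2).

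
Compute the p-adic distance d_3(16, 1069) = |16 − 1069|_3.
d_3(16, 1069) = 1/81

Step 1 — x − y = 16 − 1069 = -1053. Step 2 — v_3(-1053) = 4 (factor: -1053 = −(3^4 · 13); the sign does not affect v_p). Step 3 — |x − y|_3 = 3^{-4} = 1/81.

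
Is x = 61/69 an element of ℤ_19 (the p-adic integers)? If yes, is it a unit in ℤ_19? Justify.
x ∈ ℤ_19^× (unit); v_19(x) = 0

ℤ_19 = {x ∈ ℚ_19 : v_19(x) ≥ 0} and ℤ_19^× = {x ∈ ℤ_19 : v_19(x) = 0}. Here v_19(61/69) = v_19(num) − v_19(den) = 0; compare against these criteria.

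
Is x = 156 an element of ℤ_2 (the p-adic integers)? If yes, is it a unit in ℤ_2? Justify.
x ∈ ℤ_2 but not a unit; v_2(x) = 2 > 0

ℤ_2 = {x ∈ ℚ_2 : v_2(x) ≥ 0} and ℤ_2^× = {x ∈ ℤ_2 : v_2(x) = 0}. Here v_2(156) = v_2(num) − v_2(den) = 2; compare against these criteria.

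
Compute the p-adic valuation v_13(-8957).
v_13(-8957) = 2

v_13(n) is the largest exponent k such that 13^k divides n. Factor out: -8957 = -13^2 · 53. (Sign doesn't affect v_p.) So v_13(-8957) = 2.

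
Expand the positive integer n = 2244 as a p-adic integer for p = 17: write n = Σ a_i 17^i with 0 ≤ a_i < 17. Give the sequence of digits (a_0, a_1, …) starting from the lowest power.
(a_0, a_1, …) = (0, 13, 7)

Repeated division by 17 gives the digits low-to-high: 2244 = 13·17^1 + 7·17^2. Digit sequence: (0, 13, 7).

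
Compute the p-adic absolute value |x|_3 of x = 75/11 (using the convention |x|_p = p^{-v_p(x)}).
|75/11|_3 = 1/3

Step 1 — compute v_3(x) by factoring powers of 3 out of the numerator and denominator: v_3(75/11) = 1. Step 2 — apply |x|_p = p^{-v_p(x)} = 3^{-1} = 1/3.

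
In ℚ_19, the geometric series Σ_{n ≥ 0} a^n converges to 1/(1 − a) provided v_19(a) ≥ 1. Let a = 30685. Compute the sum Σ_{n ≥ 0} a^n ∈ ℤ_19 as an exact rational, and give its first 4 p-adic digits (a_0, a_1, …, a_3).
Σ a^n = 1/(1 − a) = -1/30684;  first 4 digits = (1, 0, 9, 4)

v_19(a) = 2 ≥ 1, so the series converges in ℤ_19 to 1/(1 − a) = 1/(1 − 30685) = -1/30684. Expand this rational in ℤ_19: compute digits iteratively via d_i = x_i mod 19, x_{i+1} = (x_i − d_i)/19. The first 4 digits are (1, 0, 9, 4).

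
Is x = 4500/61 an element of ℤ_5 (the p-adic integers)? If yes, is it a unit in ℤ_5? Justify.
x ∈ ℤ_5 but not a unit; v_5(x) = 3 > 0

ℤ_5 = {x ∈ ℚ_5 : v_5(x) ≥ 0} and ℤ_5^× = {x ∈ ℤ_5 : v_5(x) = 0}. Here v_5(4500/61) = v_5(num) − v_5(den) = 3; compare against these criteria.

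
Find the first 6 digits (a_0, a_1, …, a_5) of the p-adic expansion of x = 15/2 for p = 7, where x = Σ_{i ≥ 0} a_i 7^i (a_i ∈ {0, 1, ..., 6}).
(a_0, …, a_5) = (4, 4, 3, 3, 3, 3)

v_7(15/2) = 0 (numerator and denominator both coprime to 7), so x ∈ ℤ_7^×. Compute digits iteratively via a_i = x_i mod 7, x_{i+1} = (x_i − a_i)/7, with x_0 = x:
  x_0 = 15/2;  a_0 = 4;  x_1 = (x_0 − 4)/7 = 1/2
  x_1 = 1/2;  a_1 = 4;  x_2 = (x_1 − 4)/7 = -1/2
  x_2 = -1/2;  a_2 = 3;  x_3 = (x_2 − 3)/7 = -1/2
  x_3 = -1/2;  a_3 = 3;  x_4 = (x_3 − 3)/7 = -1/2
  x_4 = -1/2;  a_4 = 3;  x_5 = (x_4 − 3)/7 = -1/2
  x_5 = -1/2;  a_5 = 3;  x_6 = (x_5 − 3)/7 = -1/2
Digits: (4, 4, 3, 3, 3, 3).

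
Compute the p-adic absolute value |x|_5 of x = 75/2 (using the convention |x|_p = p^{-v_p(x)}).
|75/2|_5 = 1/25

Step 1 — compute v_5(x) by factoring powers of 5 out of the numerator and denominator: v_5(75/2) = 2. Step 2 — apply |x|_p = p^{-v_p(x)} = 5^{-2} = 1/25.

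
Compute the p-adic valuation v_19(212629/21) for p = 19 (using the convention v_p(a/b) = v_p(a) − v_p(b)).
v_19(212629/21) = 3

Factor powers of 19 from the numerator and denominator of the reduced fraction: 212629 = 19^3 · 31 and 21 = 19^0 · 21. Apply v_p(a/b) = v_p(a) − v_p(b): v_19(212629/21) = 3 − 0 = 3.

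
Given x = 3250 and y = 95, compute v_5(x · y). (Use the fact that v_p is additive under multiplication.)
v_5(308750) = 4

v_p(x) = 3 (factor: 3250 = 5^3 · 26); v_p(y) = 1 (factor: 95 = 5^1 · 19). Additivity: v_p(xy) = v_p(x) + v_p(y) = 3 + 1 = 4. (Direct check: xy = 308750 = 5^4 · (494).)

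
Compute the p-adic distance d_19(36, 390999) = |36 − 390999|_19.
d_19(36, 390999) = 1/130321

Step 1 — x − y = 36 − 390999 = -390963. Step 2 — v_19(-390963) = 4 (factor: -390963 = −(19^4 · 3); the sign does not affect v_p). Step 3 — |x − y|_19 = 19^{-4} = 1/130321.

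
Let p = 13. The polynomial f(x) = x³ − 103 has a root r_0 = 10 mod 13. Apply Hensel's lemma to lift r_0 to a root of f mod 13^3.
r_2 = 1648 (mod 2197)

Hensel: r_{i+1} = r_i − f(r_i)/f′(r_i) mod 13^{i+2}, where f′(x) = 3x². Iterate:
  r_0 = 10 (mod 13)
  r_1 = 127 (mod 169)
  r_2 = 1648 (mod 2197)
Final: r = 1648 with f(r) ≡ 0 mod 13^3.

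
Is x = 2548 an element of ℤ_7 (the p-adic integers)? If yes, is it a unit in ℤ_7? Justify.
x ∈ ℤ_7 but not a unit; v_7(x) = 2 > 0

ℤ_7 = {x ∈ ℚ_7 : v_7(x) ≥ 0} and ℤ_7^× = {x ∈ ℤ_7 : v_7(x) = 0}. Here v_7(2548) = v_7(num) − v_7(den) = 2; compare against these criteria.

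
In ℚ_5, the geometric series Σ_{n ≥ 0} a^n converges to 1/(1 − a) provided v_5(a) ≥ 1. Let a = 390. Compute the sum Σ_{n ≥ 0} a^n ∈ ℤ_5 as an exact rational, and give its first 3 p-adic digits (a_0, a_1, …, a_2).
Σ a^n = 1/(1 − a) = -1/389;  first 3 digits = (1, 3, 4)

v_5(a) = 1 ≥ 1, so the series converges in ℤ_5 to 1/(1 − a) = 1/(1 − 390) = -1/389. Expand this rational in ℤ_5: compute digits iteratively via d_i = x_i mod 5, x_{i+1} = (x_i − d_i)/5. The first 3 digits are (1, 3, 4).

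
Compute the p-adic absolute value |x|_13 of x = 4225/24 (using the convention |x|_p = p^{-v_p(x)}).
|4225/24|_13 = 1/169

Step 1 — compute v_13(x) by factoring powers of 13 out of the numerator and denominator: v_13(4225/24) = 2. Step 2 — apply |x|_p = p^{-v_p(x)} = 13^{-2} = 1/169.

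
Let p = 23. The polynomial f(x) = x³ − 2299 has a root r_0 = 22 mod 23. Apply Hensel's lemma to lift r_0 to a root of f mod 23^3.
r_2 = 9935 (mod 12167)

Hensel: r_{i+1} = r_i − f(r_i)/f′(r_i) mod 23^{i+2}, where f′(x) = 3x². Iterate:
  r_0 = 22 (mod 23)
  r_1 = 413 (mod 529)
  r_2 = 9935 (mod 12167)
Final: r = 9935 with f(r) ≡ 0 mod 23^3.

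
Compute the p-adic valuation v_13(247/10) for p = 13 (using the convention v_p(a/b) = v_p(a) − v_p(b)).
v_13(247/10) = 1

Factor powers of 13 from the numerator and denominator of the reduced fraction: 247 = 13^1 · 19 and 10 = 13^0 · 10. Apply v_p(a/b) = v_p(a) − v_p(b): v_13(247/10) = 1 − 0 = 1.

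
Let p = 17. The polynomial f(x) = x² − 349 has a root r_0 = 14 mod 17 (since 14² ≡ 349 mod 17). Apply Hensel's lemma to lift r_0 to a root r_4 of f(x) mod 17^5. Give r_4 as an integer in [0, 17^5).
r_4 = 523801 (mod 1419857)

Hensel's recurrence: r_{i+1} = r_i − f(r_i)·(f′(r_i))^{-1} mod 17^{i+2}, with f′(x) = 2x. Iterate:
  r_0 = 14 (mod 17)
  r_1 = 133 (mod 289)
  r_2 = 3023 (mod 4913)
  r_3 = 22675 (mod 83521)
  r_4 = 523801 (mod 1419857)
Final: r_4 = 523801, and one checks f(r_4) ≡ 0 mod 17^5.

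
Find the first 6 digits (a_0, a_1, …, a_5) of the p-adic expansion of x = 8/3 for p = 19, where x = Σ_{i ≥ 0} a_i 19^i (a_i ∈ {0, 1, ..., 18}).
(a_0, …, a_5) = (9, 6, 6, 6, 6, 6)

v_19(8/3) = 0 (numerator and denominator both coprime to 19), so x ∈ ℤ_19^×. Compute digits iteratively via a_i = x_i mod 19, x_{i+1} = (x_i − a_i)/19, with x_0 = x:
  x_0 = 8/3;  a_0 = 9;  x_1 = (x_0 − 9)/19 = -1/3
  x_1 = -1/3;  a_1 = 6;  x_2 = (x_1 − 6)/19 = -1/3
  x_2 = -1/3;  a_2 = 6;  x_3 = (x_2 − 6)/19 = -1/3
  x_3 = -1/3;  a_3 = 6;  x_4 = (x_3 − 6)/19 = -1/3
  x_4 = -1/3;  a_4 = 6;  x_5 = (x_4 − 6)/19 = -1/3
  x_5 = -1/3;  a_5 = 6;  x_6 = (x_5 − 6)/19 = -1/3
Digits: (9, 6, 6, 6, 6, 6).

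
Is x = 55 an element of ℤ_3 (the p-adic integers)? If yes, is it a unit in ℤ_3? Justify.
x ∈ ℤ_3^× (unit); v_3(x) = 0

ℤ_3 = {x ∈ ℚ_3 : v_3(x) ≥ 0} and ℤ_3^× = {x ∈ ℤ_3 : v_3(x) = 0}. Here v_3(55) = v_3(num) − v_3(den) = 0; compare against these criteria.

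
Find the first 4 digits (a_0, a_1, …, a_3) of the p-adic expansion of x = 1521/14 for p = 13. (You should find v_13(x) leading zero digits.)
(a_0, …, a_3) = (0, 0, 9, 4)

v_13(1521/14) = 2, so a_0 = ... = a_1 = 0. Factor out: x = 13^2 · u with u = 9/14 a unit in ℤ_13. Expand u iteratively via a_{v+i} = u_i mod 13, u_{i+1} = (u_i − a_{v+i})/13:
  u_0 = 9/14;  a_2 = 9;  u_1 = (u_0 − 9)/13 = -9/14
  u_1 = -9/14;  a_3 = 4;  u_2 = (u_1 − 4)/13 = -5/14
Digits: (0, 0, 9, 4).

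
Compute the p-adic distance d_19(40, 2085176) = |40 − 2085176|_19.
d_19(40, 2085176) = 1/130321

Step 1 — x − y = 40 − 2085176 = -2085136. Step 2 — v_19(-2085136) = 4 (factor: -2085136 = −(19^4 · 16); the sign does not affect v_p). Step 3 — |x − y|_19 = 19^{-4} = 1/130321.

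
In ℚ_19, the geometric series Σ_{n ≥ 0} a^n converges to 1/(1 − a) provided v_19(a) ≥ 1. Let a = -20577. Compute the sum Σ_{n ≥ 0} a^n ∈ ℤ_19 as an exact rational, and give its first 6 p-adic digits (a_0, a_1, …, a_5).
Σ a^n = 1/(1 − a) = 1/20578;  first 6 digits = (1, 0, 0, 16, 18, 18)

v_19(a) = 3 ≥ 1, so the series converges in ℤ_19 to 1/(1 − a) = 1/(1 − (-20577)) = 1/20578. Expand this rational in ℤ_19: compute digits iteratively via d_i = x_i mod 19, x_{i+1} = (x_i − d_i)/19. The first 6 digits are (1, 0, 0, 16, 18, 18).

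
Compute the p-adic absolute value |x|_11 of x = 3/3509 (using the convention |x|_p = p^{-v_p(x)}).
|3/3509|_11 = 121

Step 1 — compute v_11(x) by factoring powers of 11 out of the numerator and denominator: v_11(3/3509) = -2. Step 2 — apply |x|_p = p^{-v_p(x)} = 11^{2} = 121.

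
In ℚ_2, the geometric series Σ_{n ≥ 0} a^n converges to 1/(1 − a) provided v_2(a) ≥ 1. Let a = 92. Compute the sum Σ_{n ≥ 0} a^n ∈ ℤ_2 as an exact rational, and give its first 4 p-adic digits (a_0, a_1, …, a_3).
Σ a^n = 1/(1 − a) = -1/91;  first 4 digits = (1, 0, 1, 1)

v_2(a) = 2 ≥ 1, so the series converges in ℤ_2 to 1/(1 − a) = 1/(1 − 92) = -1/91. Expand this rational in ℤ_2: compute digits iteratively via d_i = x_i mod 2, x_{i+1} = (x_i − d_i)/2. The first 4 digits are (1, 0, 1, 1).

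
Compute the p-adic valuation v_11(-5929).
v_11(-5929) = 2

v_11(n) is the largest exponent k such that 11^k divides n. Factor out: -5929 = -11^2 · 49. (Sign doesn't affect v_p.) So v_11(-5929) = 2.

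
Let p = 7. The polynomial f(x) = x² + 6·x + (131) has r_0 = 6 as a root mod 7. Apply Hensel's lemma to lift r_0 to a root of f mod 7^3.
r_2 = 41 (mod 343)

Hensel: r_{i+1} = r_i − f(r_i)·(f′(r_i))^{-1} mod 7^{i+2}, f′(x) = 2x + 6. Iterate:
  r_0 = 6 (mod 7)
  r_1 = 41 (mod 49)
  r_2 = 41 (mod 343)
Final: r = 41 satisfies f(r) ≡ 0 mod 7^3.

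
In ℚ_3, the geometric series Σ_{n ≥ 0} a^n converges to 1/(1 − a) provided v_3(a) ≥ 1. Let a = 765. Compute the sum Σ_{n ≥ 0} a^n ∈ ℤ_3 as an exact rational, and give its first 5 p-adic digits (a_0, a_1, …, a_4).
Σ a^n = 1/(1 − a) = -1/764;  first 5 digits = (1, 0, 1, 1, 1)

v_3(a) = 2 ≥ 1, so the series converges in ℤ_3 to 1/(1 − a) = 1/(1 − 765) = -1/764. Expand this rational in ℤ_3: compute digits iteratively via d_i = x_i mod 3, x_{i+1} = (x_i − d_i)/3. The first 5 digits are (1, 0, 1, 1, 1).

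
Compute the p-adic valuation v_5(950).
v_5(950) = 2

v_5(n) is the largest exponent k such that 5^k divides n. Factor out: 950 = 5^2 · 38. (Sign doesn't affect v_p.) So v_5(950) = 2.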